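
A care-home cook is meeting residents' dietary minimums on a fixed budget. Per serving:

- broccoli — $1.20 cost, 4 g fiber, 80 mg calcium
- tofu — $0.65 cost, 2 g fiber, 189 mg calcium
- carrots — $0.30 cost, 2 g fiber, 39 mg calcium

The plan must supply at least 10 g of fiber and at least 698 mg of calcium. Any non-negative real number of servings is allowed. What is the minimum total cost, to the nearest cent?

Check every corner: each single food scaled to meet both minima, and each pair solved so both constraints bind.
broccoli only: max(10/4, 698/80) = 8.725 servings → $10.47.
tofu only: max(10/2, 698/189) = 5 servings → $3.25.
carrots only: max(10/2, 698/39) = 17.9 servings → $5.37.
broccoli + tofu with both tight: 0.8289 servings and 3.342 servings → $3.17.
broccoli + carrots: intersection lies outside the first quadrant.
tofu + carrots with both tight: 3.353 servings and 1.647 servings → $2.67.
Cheapest feasible corner: $2.67.

$2.67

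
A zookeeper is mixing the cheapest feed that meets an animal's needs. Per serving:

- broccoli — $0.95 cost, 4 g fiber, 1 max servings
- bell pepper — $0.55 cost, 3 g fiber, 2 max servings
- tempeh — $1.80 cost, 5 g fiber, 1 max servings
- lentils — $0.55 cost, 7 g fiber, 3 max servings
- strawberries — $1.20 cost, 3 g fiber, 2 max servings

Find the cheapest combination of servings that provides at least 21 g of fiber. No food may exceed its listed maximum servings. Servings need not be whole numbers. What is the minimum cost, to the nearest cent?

$1.65

Cost per g of fiber: lentils $0.0786, bell pepper $0.1833, broccoli $0.2375, tempeh $0.3600, strawberries $0.4000.
Take 3 servings of lentils: +21.0 g fiber for $1.65 (total $1.65, still need 0.0 g).
Greedy by cheapest-per-g is optimal for a single linear constraint, so the minimum cost is $1.65.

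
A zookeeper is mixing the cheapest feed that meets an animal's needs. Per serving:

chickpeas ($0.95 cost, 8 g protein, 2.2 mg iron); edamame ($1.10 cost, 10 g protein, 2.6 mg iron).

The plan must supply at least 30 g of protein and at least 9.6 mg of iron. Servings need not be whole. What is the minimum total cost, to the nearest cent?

$4.06

Check every corner: each single food scaled to meet both minima, and each pair solved so both constraints bind.
chickpeas only: max(30/8, 9.6/2.2) = 4.364 servings → $4.15.
edamame only: max(30/10, 9.6/2.6) = 3.692 servings → $4.06.
chickpeas + edamame: the both-tight solution has a negative serving — not a feasible corner.
Cheapest feasible corner: $4.06.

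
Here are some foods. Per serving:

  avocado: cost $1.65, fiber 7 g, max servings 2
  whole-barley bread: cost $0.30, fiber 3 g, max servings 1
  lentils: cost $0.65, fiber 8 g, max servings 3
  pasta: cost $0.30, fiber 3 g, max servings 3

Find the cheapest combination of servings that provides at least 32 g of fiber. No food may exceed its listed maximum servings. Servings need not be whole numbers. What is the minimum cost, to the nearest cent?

$2.75

Cost per g of fiber: lentils $0.0813, whole-barley bread $0.1000, pasta $0.1000, avocado $0.2357.
Take 3 servings of lentils: +24.0 g fiber for $1.95 (total $1.95, still need 8.0 g).
Take 1 serving of whole-barley bread: +3.0 g fiber for $0.30 (total $2.25, still need 5.0 g).
Take 1.667 servings of pasta: +5.0 g fiber for $0.50 (total $2.75, still need 0.0 g).
Greedy by cheapest-per-g is optimal for a single linear constraint, so the minimum cost is $2.75.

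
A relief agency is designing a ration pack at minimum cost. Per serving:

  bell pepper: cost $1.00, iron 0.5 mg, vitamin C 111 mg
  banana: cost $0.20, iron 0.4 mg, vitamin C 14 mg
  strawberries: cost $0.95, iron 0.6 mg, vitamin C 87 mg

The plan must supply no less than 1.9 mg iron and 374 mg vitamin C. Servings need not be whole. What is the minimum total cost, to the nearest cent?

Compare the cost at each extreme point of the feasible region.
bell pepper only: max(1.9/0.5, 374/111) = 3.8 servings → $3.80.
banana only: max(1.9/0.4, 374/14) = 26.71 servings → $5.34.
strawberries only: max(1.9/0.6, 374/87) = 4.299 servings → $4.08.
bell pepper + banana with both tight: 3.289 servings and 0.639 servings → $3.42.
bell pepper + strawberries with both tight: 2.558 servings and 1.035 servings → $3.54.
banana + strawberries: intersection lies outside the first quadrant.
So the least-cost plan costs $3.42.

$3.42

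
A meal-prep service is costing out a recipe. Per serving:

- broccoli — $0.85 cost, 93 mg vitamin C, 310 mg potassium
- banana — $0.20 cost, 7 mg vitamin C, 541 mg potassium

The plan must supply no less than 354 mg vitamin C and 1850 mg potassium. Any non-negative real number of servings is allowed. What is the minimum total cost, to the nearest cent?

Two binding constraints pin down two serving amounts, so the optimal mix uses at most two foods. The candidates are each food alone (scaled to the tighter of vitamin C/potassium) and each pair with both constraints tight.
broccoli only: max(354/93, 1850/310) = 5.968 servings → $5.07.
banana only: max(354/7, 1850/541) = 50.57 servings → $10.11.
broccoli + banana with both tight: 3.709 servings and 1.294 servings → $3.41.
Cheapest feasible corner: $3.41.

$3.41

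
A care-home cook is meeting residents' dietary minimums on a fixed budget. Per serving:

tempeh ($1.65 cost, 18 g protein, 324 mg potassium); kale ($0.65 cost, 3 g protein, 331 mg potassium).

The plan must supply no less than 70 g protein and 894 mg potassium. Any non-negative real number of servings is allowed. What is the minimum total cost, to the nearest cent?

$6.42

Compare the cost at each extreme point of the feasible region.
tempeh only: max(70/18, 894/324) = 3.889 servings → $6.42.
kale only: max(70/3, 894/331) = 23.33 servings → $15.17.
tempeh + kale with both targets exact would need a negative amount; discard.
The minimum over all feasible corners is $6.42.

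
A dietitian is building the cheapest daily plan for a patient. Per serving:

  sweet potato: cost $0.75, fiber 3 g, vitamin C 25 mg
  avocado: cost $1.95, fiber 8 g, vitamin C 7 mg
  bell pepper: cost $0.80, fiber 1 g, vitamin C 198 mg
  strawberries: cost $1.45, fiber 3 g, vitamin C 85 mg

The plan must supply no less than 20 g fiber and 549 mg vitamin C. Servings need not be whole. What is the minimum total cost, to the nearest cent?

With two linear requirements the optimum uses one or two foods; enumerate the corners.
sweet potato only: max(20/3, 549/25) = 21.96 servings → $16.47.
avocado only: max(20/8, 549/7) = 78.43 servings → $152.94.
bell pepper only: max(20/1, 549/198) = 20 servings → $16.00.
strawberries only: max(20/3, 549/85) = 6.667 servings → $9.67.
sweet potato + avocado: the both-tight solution has a negative serving — not a feasible corner.
sweet potato + bell pepper with both tight: 5.995 servings and 2.016 servings → $6.11.
sweet potato + strawberries with both tight: 0.2944 servings and 6.372 servings → $9.46.
avocado + bell pepper with both tight: 2.163 servings and 2.696 servings → $6.37.
avocado + strawberries with both tight: 0.08042 servings and 6.452 servings → $9.51.
bell pepper + strawberries: the both-tight solution has a negative serving — not a feasible corner.
So the least-cost plan costs $6.11.

$6.11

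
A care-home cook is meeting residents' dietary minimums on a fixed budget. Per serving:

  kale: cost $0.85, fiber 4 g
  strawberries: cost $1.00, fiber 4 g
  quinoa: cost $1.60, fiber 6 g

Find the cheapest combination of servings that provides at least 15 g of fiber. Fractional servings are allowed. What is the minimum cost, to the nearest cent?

Cost per g of fiber: kale $0.2125, strawberries $0.2500, quinoa $0.2667.
With no serving limits, use only kale: 15 g / 4 g = 3.75 servings × $0.85 = $3.19.

$3.19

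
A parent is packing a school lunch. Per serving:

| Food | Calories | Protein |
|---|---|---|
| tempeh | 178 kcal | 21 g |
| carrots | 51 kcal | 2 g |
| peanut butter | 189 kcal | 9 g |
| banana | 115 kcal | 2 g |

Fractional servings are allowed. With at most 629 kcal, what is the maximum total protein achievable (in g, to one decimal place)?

Protein per kcal: tempeh 0.118, peanut butter 0.04762, carrots 0.03922, banana 0.01739.
With no serving limits, spend the whole calories allowance on tempeh: 629 kcal / 178 kcal × 21 g = 74.2 g.

74.2 g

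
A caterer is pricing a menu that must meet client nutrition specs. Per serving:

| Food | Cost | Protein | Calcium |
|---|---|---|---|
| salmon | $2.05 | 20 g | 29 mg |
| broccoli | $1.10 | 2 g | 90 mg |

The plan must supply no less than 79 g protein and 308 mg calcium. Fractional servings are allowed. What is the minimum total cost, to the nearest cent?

$10.09

salmon only: max(79/20, 308/29) = 10.62 servings → $21.77.
broccoli only: max(79/2, 308/90) = 39.5 servings → $43.45.
salmon + broccoli with both tight: 3.728 servings and 2.221 servings → $10.09.
So the least-cost plan costs $10.09.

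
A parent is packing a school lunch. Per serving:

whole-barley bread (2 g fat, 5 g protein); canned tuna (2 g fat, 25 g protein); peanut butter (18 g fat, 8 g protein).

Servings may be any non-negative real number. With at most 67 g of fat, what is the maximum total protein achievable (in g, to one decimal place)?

837.5 g

Protein per g fat: canned tuna 12.5, whole-barley bread 2.5, peanut butter 0.4444.
With no serving limits, spend the whole fat allowance on canned tuna: 67 g / 2 g × 25 g = 837.5 g.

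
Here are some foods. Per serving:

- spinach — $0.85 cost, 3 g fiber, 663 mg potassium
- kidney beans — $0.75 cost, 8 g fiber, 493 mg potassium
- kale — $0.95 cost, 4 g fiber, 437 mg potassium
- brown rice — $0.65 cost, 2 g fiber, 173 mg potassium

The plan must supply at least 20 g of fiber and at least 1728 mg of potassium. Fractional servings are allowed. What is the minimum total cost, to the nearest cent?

Compare the cost at each extreme point of the feasible region.
spinach only: max(20/3, 1728/663) = 6.667 servings → $5.67.
kidney beans only: max(20/8, 1728/493) = 3.505 servings → $2.63.
kale only: max(20/4, 1728/437) = 5 servings → $4.75.
brown rice only: max(20/2, 1728/173) = 10 servings → $6.50.
spinach + kidney beans with both tight: 1.036 servings and 2.111 servings → $2.46.
spinach + kale: the both-tight solution has a negative serving — not a feasible corner.
spinach + brown rice: the both-tight solution has a negative serving — not a feasible corner.
kidney beans + kale with both tight: 1.199 servings and 2.601 servings → $3.37.
kidney beans + brown rice with both tight: 0.01005 servings and 9.96 servings → $6.48.
kale + brown rice: the both-tight solution has a negative serving — not a feasible corner.
Cheapest feasible corner: $2.46.

$2.46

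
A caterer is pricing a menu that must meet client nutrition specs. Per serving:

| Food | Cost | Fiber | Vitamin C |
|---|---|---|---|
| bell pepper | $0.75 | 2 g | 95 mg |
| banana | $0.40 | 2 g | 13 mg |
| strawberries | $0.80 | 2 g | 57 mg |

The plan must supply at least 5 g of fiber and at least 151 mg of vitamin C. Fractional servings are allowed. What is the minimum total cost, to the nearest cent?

With two linear requirements the optimum uses one or two foods; enumerate the corners.
bell pepper only: max(5/2, 151/95) = 2.5 servings → $1.88.
banana only: max(5/2, 151/13) = 11.62 servings → $4.65.
strawberries only: max(5/2, 151/57) = 2.649 servings → $2.12.
bell pepper + banana with both tight: 1.445 servings and 1.055 servings → $1.51.
bell pepper + strawberries with both tight: 0.2237 servings and 2.276 servings → $1.99.
banana + strawberries: the both-tight solution has a negative serving — not a feasible corner.
The minimum over all feasible corners is $1.51.

$1.51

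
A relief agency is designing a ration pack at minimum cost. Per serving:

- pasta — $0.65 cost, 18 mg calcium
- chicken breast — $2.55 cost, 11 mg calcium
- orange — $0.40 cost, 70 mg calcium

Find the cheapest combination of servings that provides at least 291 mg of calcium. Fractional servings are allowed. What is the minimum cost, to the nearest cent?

Cost per mg of calcium: orange $0.0057, pasta $0.0361, chicken breast $0.2318.
With no serving limits, use only orange: 291 mg / 70 mg = 4.157 servings × $0.40 = $1.66.

$1.66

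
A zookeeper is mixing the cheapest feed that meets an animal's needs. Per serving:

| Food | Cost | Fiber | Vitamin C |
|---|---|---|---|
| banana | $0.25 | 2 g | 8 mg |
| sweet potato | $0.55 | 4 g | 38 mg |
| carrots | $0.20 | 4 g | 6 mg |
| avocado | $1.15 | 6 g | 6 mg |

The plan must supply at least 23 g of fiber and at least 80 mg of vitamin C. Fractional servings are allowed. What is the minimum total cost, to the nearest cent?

An LP optimum is at a vertex; with two nutrient constraints at most two foods are used. Check each candidate.
banana only: max(23/2, 80/8) = 11.5 servings → $2.88.
sweet potato only: max(23/4, 80/38) = 5.75 servings → $3.16.
carrots only: max(23/4, 80/6) = 13.33 servings → $2.67.
avocado only: max(23/6, 80/6) = 13.33 servings → $15.33.
banana + sweet potato with both targets exact would need a negative amount; discard.
banana + carrots with both tight: 9.1 servings and 1.2 servings → $2.52.
banana + avocado with both tight: 9.5 servings and 0.6667 servings → $3.14.
sweet potato + carrots with both tight: 1.422 servings and 4.328 servings → $1.65.
sweet potato + avocado with both tight: 1.676 servings and 2.716 servings → $4.05.
carrots + avocado with both targets exact would need a negative amount; discard.
The minimum over all feasible corners is $1.65.

$1.65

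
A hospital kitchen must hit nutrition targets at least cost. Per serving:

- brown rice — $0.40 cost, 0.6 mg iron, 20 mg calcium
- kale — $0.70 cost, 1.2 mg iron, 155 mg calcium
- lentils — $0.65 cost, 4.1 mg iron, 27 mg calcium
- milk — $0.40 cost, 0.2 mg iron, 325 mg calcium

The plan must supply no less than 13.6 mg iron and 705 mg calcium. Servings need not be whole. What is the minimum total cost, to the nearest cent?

For a min-cost LP with two ≥-constraints, a basic feasible solution has at most two positive variables.
brown rice only: max(13.6/0.6, 705/20) = 35.25 servings → $14.10.
kale only: max(13.6/1.2, 705/155) = 11.33 servings → $7.93.
lentils only: max(13.6/4.1, 705/27) = 26.11 servings → $16.97.
milk only: max(13.6/0.2, 705/325) = 68 servings → $27.20.
brown rice + kale with both tight: 18.29 servings and 2.188 servings → $8.85.
brown rice + lentils: intersection lies outside the first quadrant.
brown rice + milk with both tight: 22.4 servings and 0.7906 servings → $9.28.
kale + lentils with both tight: 4.184 servings and 2.093 servings → $4.29.
kale + milk: intersection lies outside the first quadrant.
lentils + milk with both tight: 3.224 servings and 1.901 servings → $2.86.
Cheapest feasible corner: $2.86.

$2.86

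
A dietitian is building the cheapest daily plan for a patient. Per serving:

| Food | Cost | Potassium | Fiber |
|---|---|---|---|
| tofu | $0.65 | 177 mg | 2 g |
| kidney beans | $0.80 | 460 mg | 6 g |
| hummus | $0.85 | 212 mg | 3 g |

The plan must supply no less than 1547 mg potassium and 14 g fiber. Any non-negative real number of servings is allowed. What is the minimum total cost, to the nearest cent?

This is a tiny linear program; its minimum lies at a vertex of the feasible set. List the vertices and price them.
tofu only: max(1547/177, 14/2) = 8.74 servings → $5.68.
kidney beans only: max(1547/460, 14/6) = 3.363 servings → $2.69.
hummus only: max(1547/212, 14/3) = 7.297 servings → $6.20.
tofu + kidney beans: the both-tight solution has a negative serving — not a feasible corner.
tofu + hummus: intersection lies outside the first quadrant.
kidney beans + hummus with both targets exact would need a negative amount; discard.
The minimum over all feasible corners is $2.69.

$2.69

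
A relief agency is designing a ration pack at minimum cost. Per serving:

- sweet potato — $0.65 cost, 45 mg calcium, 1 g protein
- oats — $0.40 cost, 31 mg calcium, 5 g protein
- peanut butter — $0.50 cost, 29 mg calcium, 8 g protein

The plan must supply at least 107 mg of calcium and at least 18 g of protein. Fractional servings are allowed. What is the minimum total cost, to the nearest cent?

With two linear requirements the optimum uses one or two foods; enumerate the corners.
sweet potato only: max(107/45, 18/1) = 18 servings → $11.70.
oats only: max(107/31, 18/5) = 3.6 servings → $1.44.
peanut butter only: max(107/29, 18/8) = 3.69 servings → $1.84.
sweet potato + oats with both targets exact would need a negative amount; discard.
sweet potato + peanut butter with both tight: 1.009 servings and 2.124 servings → $1.72.
oats + peanut butter with both tight: 3.243 servings and 0.2233 servings → $1.41.
Cheapest feasible corner: $1.41.

$1.41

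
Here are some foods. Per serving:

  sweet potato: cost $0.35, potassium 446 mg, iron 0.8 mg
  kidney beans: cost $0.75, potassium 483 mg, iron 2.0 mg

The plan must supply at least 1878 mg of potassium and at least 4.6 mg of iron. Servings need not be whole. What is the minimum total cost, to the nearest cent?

$1.88

Compare the cost at each extreme point of the feasible region.
sweet potato only: max(1878/446, 4.6/0.8) = 5.75 servings → $2.01.
kidney beans only: max(1878/483, 4.6/2.0) = 3.888 servings → $2.92.
sweet potato + kidney beans with both tight: 3.034 servings and 1.086 servings → $1.88.
The minimum over all feasible corners is $1.88.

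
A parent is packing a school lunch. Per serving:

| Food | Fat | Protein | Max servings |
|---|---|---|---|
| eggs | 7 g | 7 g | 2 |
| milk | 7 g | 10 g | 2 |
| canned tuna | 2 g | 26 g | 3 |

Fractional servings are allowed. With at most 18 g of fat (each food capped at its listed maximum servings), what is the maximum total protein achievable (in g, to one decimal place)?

Protein per g fat: canned tuna 13, milk 1.429, eggs 1.
Take 3 servings of canned tuna: uses 6 g fat, +78.0 g protein (running total 78.0 g).
Take 1.714 servings of milk: uses 12 g fat, +17.1 g protein (running total 95.1 g).
Filling greedily by protein-per-g fat is optimal for one linear limit, giving 95.1 g.

95.1 g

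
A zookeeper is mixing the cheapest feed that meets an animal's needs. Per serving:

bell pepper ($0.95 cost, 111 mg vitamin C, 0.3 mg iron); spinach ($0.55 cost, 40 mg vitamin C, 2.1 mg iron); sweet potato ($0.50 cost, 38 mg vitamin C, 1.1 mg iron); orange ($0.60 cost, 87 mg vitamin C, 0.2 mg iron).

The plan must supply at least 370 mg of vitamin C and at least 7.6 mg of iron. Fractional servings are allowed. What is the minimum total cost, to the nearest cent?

$3.47

Compare the cost at each extreme point of the feasible region.
bell pepper only: max(370/111, 7.6/0.3) = 25.33 servings → $24.07.
spinach only: max(370/40, 7.6/2.1) = 9.25 servings → $5.09.
sweet potato only: max(370/38, 7.6/1.1) = 9.737 servings → $4.87.
orange only: max(370/87, 7.6/0.2) = 38 servings → $22.80.
bell pepper + spinach with both tight: 2.139 servings and 3.313 servings → $3.85.
bell pepper + sweet potato with both tight: 1.068 servings and 6.618 servings → $4.32.
bell pepper + orange: intersection lies outside the first quadrant.
spinach + sweet potato: the both-tight solution has a negative serving — not a feasible corner.
spinach + orange with both tight: 3.361 servings and 2.707 servings → $3.47.
sweet potato + orange with both tight: 6.665 servings and 1.342 servings → $4.14.
The minimum over all feasible corners is $3.47.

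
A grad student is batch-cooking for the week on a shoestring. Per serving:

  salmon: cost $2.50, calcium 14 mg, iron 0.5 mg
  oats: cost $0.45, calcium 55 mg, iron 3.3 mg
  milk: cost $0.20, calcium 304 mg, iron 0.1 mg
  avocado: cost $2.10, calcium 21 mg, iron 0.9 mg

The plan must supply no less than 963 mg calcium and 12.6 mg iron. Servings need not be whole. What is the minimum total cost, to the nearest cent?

$2.18

The cheapest plan sits at a corner of the feasible region — with two constraints it uses at most two foods.
salmon only: max(963/14, 12.6/0.5) = 68.79 servings → $171.96.
oats only: max(963/55, 12.6/3.3) = 17.51 servings → $7.88.
milk only: max(963/304, 12.6/0.1) = 126 servings → $25.20.
avocado only: max(963/21, 12.6/0.9) = 45.86 servings → $96.30.
salmon + oats: intersection lies outside the first quadrant.
salmon + milk with both tight: 24.79 servings and 2.026 servings → $62.39.
salmon + avocado: the both-tight solution has a negative serving — not a feasible corner.
oats + milk with both tight: 3.743 servings and 2.491 servings → $2.18.
oats + avocado: intersection lies outside the first quadrant.
milk + avocado with both tight: 2.218 servings and 13.75 servings → $29.33.
The minimum over all feasible corners is $2.18.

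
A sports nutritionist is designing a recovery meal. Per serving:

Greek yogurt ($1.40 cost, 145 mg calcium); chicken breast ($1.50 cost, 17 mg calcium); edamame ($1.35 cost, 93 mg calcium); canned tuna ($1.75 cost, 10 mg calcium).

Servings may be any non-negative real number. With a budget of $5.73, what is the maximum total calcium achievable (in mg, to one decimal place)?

Calcium per dollar: Greek yogurt 103.6, edamame 68.89, chicken breast 11.33, canned tuna 5.714.
With no serving limits, spend the whole cost allowance on Greek yogurt: $5.73 / $1.40 × 145 mg = 593.5 mg.

593.5 mg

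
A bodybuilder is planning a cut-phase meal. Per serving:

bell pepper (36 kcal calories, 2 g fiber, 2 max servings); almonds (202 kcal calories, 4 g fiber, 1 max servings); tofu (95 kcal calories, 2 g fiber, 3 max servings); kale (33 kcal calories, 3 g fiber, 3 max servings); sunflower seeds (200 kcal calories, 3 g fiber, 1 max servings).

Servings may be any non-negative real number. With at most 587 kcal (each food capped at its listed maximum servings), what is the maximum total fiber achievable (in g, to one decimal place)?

Fiber per kcal: kale 0.09091, bell pepper 0.05556, tofu 0.02105, almonds 0.0198, sunflower seeds 0.015.
Take 3 servings of kale: uses 99 kcal, +9.0 g fiber (running total 9.0 g).
Take 2 servings of bell pepper: uses 72 kcal, +4.0 g fiber (running total 13.0 g).
Take 3 servings of tofu: uses 285 kcal, +6.0 g fiber (running total 19.0 g).
Take 0.6485 servings of almonds: uses 131 kcal, +2.6 g fiber (running total 21.6 g).
Filling greedily by fiber-per-kcal is optimal for one linear limit, giving 21.6 g.

21.6 g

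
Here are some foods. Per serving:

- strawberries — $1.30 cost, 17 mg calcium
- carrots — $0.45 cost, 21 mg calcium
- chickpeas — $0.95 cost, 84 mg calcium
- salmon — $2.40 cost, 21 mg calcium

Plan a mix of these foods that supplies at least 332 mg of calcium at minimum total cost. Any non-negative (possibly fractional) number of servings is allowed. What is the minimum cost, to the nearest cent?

$3.75

Cost per mg of calcium: chickpeas $0.0113, carrots $0.0214, strawberries $0.0765, salmon $0.1143.
With no serving limits, use only chickpeas: 332 mg / 84 mg = 3.952 servings × $0.95 = $3.75.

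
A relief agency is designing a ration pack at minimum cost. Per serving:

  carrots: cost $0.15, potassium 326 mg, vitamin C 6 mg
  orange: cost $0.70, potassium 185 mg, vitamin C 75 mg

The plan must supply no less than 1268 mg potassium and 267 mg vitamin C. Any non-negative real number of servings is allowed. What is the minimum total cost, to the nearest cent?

$2.68

An LP optimum is at a vertex; with two nutrient constraints at most two foods are used. Check each candidate.
carrots only: max(1268/326, 267/6) = 44.5 servings → $6.67.
orange only: max(1268/185, 267/75) = 6.854 servings → $4.80.
carrots + orange with both tight: 1.958 servings and 3.403 servings → $2.68.
Cheapest feasible corner: $2.68.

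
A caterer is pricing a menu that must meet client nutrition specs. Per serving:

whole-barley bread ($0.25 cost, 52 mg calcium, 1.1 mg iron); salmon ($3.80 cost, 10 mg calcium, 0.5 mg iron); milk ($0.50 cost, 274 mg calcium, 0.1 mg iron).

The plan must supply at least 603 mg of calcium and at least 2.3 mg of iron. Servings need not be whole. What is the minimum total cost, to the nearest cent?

$1.40

This is a tiny linear program; its minimum lies at a vertex of the feasible set. List the vertices and price them.
whole-barley bread only: max(603/52, 2.3/1.1) = 11.6 servings → $2.90.
salmon only: max(603/10, 2.3/0.5) = 60.3 servings → $229.14.
milk only: max(603/274, 2.3/0.1) = 23 servings → $11.50.
whole-barley bread + salmon with both targets exact would need a negative amount; discard.
whole-barley bread + milk with both tight: 1.924 servings and 1.836 servings → $1.40.
salmon + milk with both tight: 4.19 servings and 2.048 servings → $16.95.
So the least-cost plan costs $1.40.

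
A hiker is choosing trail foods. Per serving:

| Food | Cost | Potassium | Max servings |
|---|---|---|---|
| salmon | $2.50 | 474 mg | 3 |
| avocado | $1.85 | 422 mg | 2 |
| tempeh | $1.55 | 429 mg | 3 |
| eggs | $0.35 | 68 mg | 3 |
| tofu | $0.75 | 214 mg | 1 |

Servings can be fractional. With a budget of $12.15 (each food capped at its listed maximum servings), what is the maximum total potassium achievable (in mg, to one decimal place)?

Potassium per dollar: tofu 285.3, tempeh 276.8, avocado 228.1, eggs 194.3, salmon 189.6.
Take 1 serving of tofu: spends $0.75, +214.0 mg potassium (running total 214.0 mg).
Take 3 servings of tempeh: spends $4.65, +1287.0 mg potassium (running total 1501.0 mg).
Take 2 servings of avocado: spends $3.70, +844.0 mg potassium (running total 2345.0 mg).
Take 3 servings of eggs: spends $1.05, +204.0 mg potassium (running total 2549.0 mg).
Take 0.8 servings of salmon: spends $2.00, +379.2 mg potassium (running total 2928.2 mg).
Greedy by best ratio exhausts the cost allowance optimally: 2928.2 mg.

2928.2 mg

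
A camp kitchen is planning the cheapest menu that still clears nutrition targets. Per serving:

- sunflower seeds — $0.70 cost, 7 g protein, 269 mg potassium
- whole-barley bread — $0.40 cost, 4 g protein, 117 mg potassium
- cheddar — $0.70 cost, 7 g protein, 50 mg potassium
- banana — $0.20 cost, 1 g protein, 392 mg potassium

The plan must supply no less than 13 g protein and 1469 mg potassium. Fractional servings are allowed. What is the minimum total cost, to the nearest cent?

$1.57

At the optimum either one food covers both requirements or two foods hit both targets exactly; no other combination can be cheaper.
sunflower seeds only: max(13/7, 1469/269) = 5.461 servings → $3.82.
whole-barley bread only: max(13/4, 1469/117) = 12.56 servings → $5.02.
cheddar only: max(13/7, 1469/50) = 29.38 servings → $20.57.
banana only: max(13/1, 1469/392) = 13 servings → $2.60.
sunflower seeds + whole-barley bread: the both-tight solution has a negative serving — not a feasible corner.
sunflower seeds + cheddar with both targets exact would need a negative amount; discard.
sunflower seeds + banana with both tight: 1.465 servings and 2.742 servings → $1.57.
whole-barley bread + cheddar: the both-tight solution has a negative serving — not a feasible corner.
whole-barley bread + banana with both tight: 2.5 servings and 3.001 servings → $1.60.
cheddar + banana with both tight: 1.346 servings and 3.576 servings → $1.66.
Cheapest feasible corner: $1.57.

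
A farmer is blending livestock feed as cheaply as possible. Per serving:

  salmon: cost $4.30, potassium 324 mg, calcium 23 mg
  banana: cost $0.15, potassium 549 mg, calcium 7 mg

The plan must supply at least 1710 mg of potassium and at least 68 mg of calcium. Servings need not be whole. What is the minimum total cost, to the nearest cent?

$1.46

Two binding constraints pin down two serving amounts, so the optimal mix uses at most two foods. The candidates are each food alone (scaled to the tighter of potassium/calcium) and each pair with both constraints tight.
salmon only: max(1710/324, 68/23) = 5.278 servings → $22.69.
banana only: max(1710/549, 68/7) = 9.714 servings → $1.46.
salmon + banana with both tight: 2.448 servings and 1.67 servings → $10.78.
Cheapest feasible corner: $1.46.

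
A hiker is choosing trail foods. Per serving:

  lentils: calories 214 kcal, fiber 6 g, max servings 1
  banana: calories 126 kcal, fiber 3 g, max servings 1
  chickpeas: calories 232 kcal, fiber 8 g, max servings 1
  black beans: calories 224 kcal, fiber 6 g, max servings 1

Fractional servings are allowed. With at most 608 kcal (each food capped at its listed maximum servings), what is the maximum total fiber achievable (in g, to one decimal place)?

Fiber per kcal: chickpeas 0.03448, lentils 0.02804, black beans 0.02679, banana 0.02381.
Take 1 serving of chickpeas: uses 232 kcal, +8.0 g fiber (running total 8.0 g).
Take 1 serving of lentils: uses 214 kcal, +6.0 g fiber (running total 14.0 g).
Take 0.7232 servings of black beans: uses 162 kcal, +4.3 g fiber (running total 18.3 g).
Greedy by best ratio exhausts the calories allowance optimally: 18.3 g.

18.3 g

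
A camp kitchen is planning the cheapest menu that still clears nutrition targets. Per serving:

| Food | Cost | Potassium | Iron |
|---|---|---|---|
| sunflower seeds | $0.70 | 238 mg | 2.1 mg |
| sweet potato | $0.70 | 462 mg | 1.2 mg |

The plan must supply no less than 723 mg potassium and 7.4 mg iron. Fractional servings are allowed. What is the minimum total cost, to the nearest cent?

$2.47

This is a tiny linear program; its minimum lies at a vertex of the feasible set. List the vertices and price them.
sunflower seeds only: max(723/238, 7.4/2.1) = 3.524 servings → $2.47.
sweet potato only: max(723/462, 7.4/1.2) = 6.167 servings → $4.32.
sunflower seeds + sweet potato: the both-tight solution has a negative serving — not a feasible corner.
Cheapest feasible corner: $2.47.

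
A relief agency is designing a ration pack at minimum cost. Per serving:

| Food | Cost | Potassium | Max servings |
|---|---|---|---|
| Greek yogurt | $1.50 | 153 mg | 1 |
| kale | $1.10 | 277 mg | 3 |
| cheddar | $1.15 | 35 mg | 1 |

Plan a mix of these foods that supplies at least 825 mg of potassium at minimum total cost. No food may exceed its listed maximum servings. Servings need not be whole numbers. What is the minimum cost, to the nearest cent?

$3.28

Cost per mg of potassium: kale $0.0040, Greek yogurt $0.0098, cheddar $0.0329.
Take 2.978 servings of kale: +825.0 mg potassium for $3.28 (total $3.28, still need 0.0 mg).
Greedy by cheapest-per-mg is optimal for a single linear constraint, so the minimum cost is $3.28.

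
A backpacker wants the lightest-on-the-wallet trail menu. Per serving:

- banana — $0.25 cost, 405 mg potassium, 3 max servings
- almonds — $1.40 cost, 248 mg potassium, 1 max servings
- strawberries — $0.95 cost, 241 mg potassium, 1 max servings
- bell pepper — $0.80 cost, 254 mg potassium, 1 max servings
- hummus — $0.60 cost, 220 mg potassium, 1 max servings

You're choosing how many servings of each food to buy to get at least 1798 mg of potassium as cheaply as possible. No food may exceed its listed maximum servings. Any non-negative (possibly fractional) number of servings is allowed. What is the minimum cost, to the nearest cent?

$2.58

Cost per mg of potassium: banana $0.0006, hummus $0.0027, bell pepper $0.0031, strawberries $0.0039, almonds $0.0056.
Take 3 servings of banana: +1215.0 mg potassium for $0.75 (total $0.75, still need 583.0 mg).
Take 1 serving of hummus: +220.0 mg potassium for $0.60 (total $1.35, still need 363.0 mg).
Take 1 serving of bell pepper: +254.0 mg potassium for $0.80 (total $2.15, still need 109.0 mg).
Take 0.4523 servings of strawberries: +109.0 mg potassium for $0.43 (total $2.58, still need 0.0 mg).
Filling from the cheapest source first is optimal under one linear minimum: $2.58.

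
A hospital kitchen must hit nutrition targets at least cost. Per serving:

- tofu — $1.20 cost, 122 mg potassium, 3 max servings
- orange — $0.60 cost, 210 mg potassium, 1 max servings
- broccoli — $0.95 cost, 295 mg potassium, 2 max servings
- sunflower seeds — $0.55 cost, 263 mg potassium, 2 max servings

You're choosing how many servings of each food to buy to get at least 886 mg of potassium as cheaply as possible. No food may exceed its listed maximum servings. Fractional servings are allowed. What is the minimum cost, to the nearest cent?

$2.18

Cost per mg of potassium: sunflower seeds $0.0021, orange $0.0029, broccoli $0.0032, tofu $0.0098.
Take 2 servings of sunflower seeds: +526.0 mg potassium for $1.10 (total $1.10, still need 360.0 mg).
Take 1 serving of orange: +210.0 mg potassium for $0.60 (total $1.70, still need 150.0 mg).
Take 0.5085 servings of broccoli: +150.0 mg potassium for $0.48 (total $2.18, still need 0.0 mg).
Greedy by cheapest-per-mg is optimal for a single linear constraint, so the minimum cost is $2.18.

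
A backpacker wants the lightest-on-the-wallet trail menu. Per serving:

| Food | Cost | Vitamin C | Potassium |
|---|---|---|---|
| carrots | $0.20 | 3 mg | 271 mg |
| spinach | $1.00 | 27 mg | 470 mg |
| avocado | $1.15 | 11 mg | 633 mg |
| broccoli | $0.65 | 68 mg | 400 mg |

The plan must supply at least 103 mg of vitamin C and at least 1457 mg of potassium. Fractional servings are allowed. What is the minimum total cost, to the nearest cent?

Compare the cost at each extreme point of the feasible region.
carrots only: max(103/3, 1457/271) = 34.33 servings → $6.87.
spinach only: max(103/27, 1457/470) = 3.815 servings → $3.81.
avocado only: max(103/11, 1457/633) = 9.364 servings → $10.77.
broccoli only: max(103/68, 1457/400) = 3.643 servings → $2.37.
carrots + spinach: the both-tight solution has a negative serving — not a feasible corner.
carrots + avocado: intersection lies outside the first quadrant.
carrots + broccoli with both tight: 3.359 servings and 1.366 servings → $1.56.
spinach + avocado: intersection lies outside the first quadrant.
spinach + broccoli with both tight: 2.735 servings and 0.4287 servings → $3.01.
avocado + broccoli with both tight: 1.498 servings and 1.272 servings → $2.55.
The minimum over all feasible corners is $1.56.

$1.56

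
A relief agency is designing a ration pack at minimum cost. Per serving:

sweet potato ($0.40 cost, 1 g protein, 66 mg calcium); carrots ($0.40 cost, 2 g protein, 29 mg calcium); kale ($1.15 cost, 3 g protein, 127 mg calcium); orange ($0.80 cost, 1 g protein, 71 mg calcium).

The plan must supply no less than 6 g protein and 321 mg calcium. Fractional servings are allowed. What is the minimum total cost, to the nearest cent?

$2.11

Check every corner: each single food scaled to meet both minima, and each pair solved so both constraints bind.
sweet potato only: max(6/1, 321/66) = 6 servings → $2.40.
carrots only: max(6/2, 321/29) = 11.07 servings → $4.43.
kale only: max(6/3, 321/127) = 2.528 servings → $2.91.
orange only: max(6/1, 321/71) = 6 servings → $4.80.
sweet potato + carrots with both tight: 4.544 servings and 0.7282 servings → $2.11.
sweet potato + kale with both tight: 2.831 servings and 1.056 servings → $2.35.
sweet potato + orange: the both-tight solution has a negative serving — not a feasible corner.
carrots + kale with both targets exact would need a negative amount; discard.
carrots + orange with both tight: 0.9292 servings and 4.142 servings → $3.68.
kale + orange with both tight: 1.221 servings and 2.337 servings → $3.27.
The minimum over all feasible corners is $2.11.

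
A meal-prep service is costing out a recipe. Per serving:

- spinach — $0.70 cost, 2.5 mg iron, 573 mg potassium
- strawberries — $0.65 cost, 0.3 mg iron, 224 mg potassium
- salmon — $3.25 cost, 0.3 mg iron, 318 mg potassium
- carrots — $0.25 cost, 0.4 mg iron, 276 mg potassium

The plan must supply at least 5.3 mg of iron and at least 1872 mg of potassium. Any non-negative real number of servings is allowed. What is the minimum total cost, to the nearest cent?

$1.98

Check every corner: each single food scaled to meet both minima, and each pair solved so both constraints bind.
spinach only: max(5.3/2.5, 1872/573) = 3.267 servings → $2.29.
strawberries only: max(5.3/0.3, 1872/224) = 17.67 servings → $11.48.
salmon only: max(5.3/0.3, 1872/318) = 17.67 servings → $57.42.
carrots only: max(5.3/0.4, 1872/276) = 13.25 servings → $3.31.
spinach + strawberries with both tight: 1.612 servings and 4.234 servings → $3.88.
spinach + salmon with both tight: 1.804 servings and 2.637 servings → $9.83.
spinach + carrots with both tight: 1.549 servings and 3.566 servings → $1.98.
strawberries + salmon: the both-tight solution has a negative serving — not a feasible corner.
strawberries + carrots with both targets exact would need a negative amount; discard.
salmon + carrots: the both-tight solution has a negative serving — not a feasible corner.
Cheapest feasible corner: $1.98.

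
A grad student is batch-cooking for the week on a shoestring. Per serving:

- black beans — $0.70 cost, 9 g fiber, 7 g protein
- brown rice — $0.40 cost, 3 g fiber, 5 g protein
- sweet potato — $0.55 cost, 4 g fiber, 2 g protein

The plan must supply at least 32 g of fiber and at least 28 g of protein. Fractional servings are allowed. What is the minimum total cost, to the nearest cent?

$2.68

Compare the cost at each extreme point of the feasible region.
black beans only: max(32/9, 28/7) = 4 servings → $2.80.
brown rice only: max(32/3, 28/5) = 10.67 servings → $4.27.
sweet potato only: max(32/4, 28/2) = 14 servings → $7.70.
black beans + brown rice with both tight: 3.167 servings and 1.167 servings → $2.68.
black beans + sweet potato with both targets exact would need a negative amount; discard.
brown rice + sweet potato with both tight: 3.429 servings and 5.429 servings → $4.36.
So the least-cost plan costs $2.68.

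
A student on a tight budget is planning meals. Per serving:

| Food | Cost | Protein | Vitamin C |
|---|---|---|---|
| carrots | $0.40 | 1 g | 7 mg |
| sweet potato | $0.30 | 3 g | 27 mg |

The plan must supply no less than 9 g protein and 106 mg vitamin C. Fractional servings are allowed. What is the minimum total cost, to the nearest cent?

This is a tiny linear program; its minimum lies at a vertex of the feasible set. List the vertices and price them.
carrots only: max(9/1, 106/7) = 15.14 servings → $6.06.
sweet potato only: max(9/3, 106/27) = 3.926 servings → $1.18.
carrots + sweet potato: the both-tight solution has a negative serving — not a feasible corner.
Cheapest feasible corner: $1.18.

$1.18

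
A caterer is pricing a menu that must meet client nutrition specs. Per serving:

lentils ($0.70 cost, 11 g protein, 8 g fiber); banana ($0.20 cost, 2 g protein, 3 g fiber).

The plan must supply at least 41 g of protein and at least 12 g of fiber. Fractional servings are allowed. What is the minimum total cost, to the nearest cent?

$2.61

At the optimum either one food covers both requirements or two foods hit both targets exactly; no other combination can be cheaper.
lentils only: max(41/11, 12/8) = 3.727 servings → $2.61.
banana only: max(41/2, 12/3) = 20.5 servings → $4.10.
lentils + banana with both targets exact would need a negative amount; discard.
The minimum over all feasible corners is $2.61.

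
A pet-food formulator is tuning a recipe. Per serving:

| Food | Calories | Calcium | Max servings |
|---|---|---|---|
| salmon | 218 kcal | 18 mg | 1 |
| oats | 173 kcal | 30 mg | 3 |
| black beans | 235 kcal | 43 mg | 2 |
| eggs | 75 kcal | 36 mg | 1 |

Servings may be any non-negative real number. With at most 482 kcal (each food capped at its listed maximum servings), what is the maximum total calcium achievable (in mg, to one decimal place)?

Calcium per kcal: eggs 0.48, black beans 0.183, oats 0.1734, salmon 0.08257.
Take 1 serving of eggs: uses 75 kcal, +36.0 mg calcium (running total 36.0 mg).
Take 1.732 servings of black beans: uses 407 kcal, +74.5 mg calcium (running total 110.5 mg).
Filling greedily by calcium-per-kcal is optimal for one linear limit, giving 110.5 mg.

110.5 mg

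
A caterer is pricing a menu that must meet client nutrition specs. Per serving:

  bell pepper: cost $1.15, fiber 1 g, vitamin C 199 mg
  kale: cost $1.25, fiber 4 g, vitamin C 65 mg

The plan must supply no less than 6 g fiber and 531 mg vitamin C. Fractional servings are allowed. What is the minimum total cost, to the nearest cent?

$3.86

The cheapest plan sits at a corner of the feasible region — with two constraints it uses at most two foods.
bell pepper only: max(6/1, 531/199) = 6 servings → $6.90.
kale only: max(6/4, 531/65) = 8.169 servings → $10.21.
bell pepper + kale with both tight: 2.372 servings and 0.907 servings → $3.86.
Cheapest feasible corner: $3.86.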